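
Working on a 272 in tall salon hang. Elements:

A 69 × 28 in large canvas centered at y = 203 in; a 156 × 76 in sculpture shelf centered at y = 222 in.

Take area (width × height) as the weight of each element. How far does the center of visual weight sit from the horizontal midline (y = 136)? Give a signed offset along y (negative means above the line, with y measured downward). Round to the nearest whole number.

≈ 83 in

Areas: large canvas 69·28 = 1932, sculpture shelf 156·76 = 11856. Total weight = 13788.
Σw·y = 1932·203 + 11856·222 = 3024228, so ȳ = 3024228/13788 ≈ 219.34.
Offset from y = 136: 219.34 − 136 ≈ 83.34.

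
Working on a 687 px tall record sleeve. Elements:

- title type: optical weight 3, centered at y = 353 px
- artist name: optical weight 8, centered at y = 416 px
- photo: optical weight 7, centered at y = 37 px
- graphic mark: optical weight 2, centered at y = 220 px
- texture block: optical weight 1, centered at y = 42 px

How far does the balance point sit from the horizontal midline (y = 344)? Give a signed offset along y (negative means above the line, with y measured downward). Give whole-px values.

≈ -100 px

Total weight = 3 + 8 + 7 + 2 + 1 = 21.
y-moment: 3·353 + 8·416 + 7·37 + 2·220 + 1·42 = 5128; centroid 5128/21 ≈ 244.19.
Against y = 344, that's 244.19 − 344 = -99.81.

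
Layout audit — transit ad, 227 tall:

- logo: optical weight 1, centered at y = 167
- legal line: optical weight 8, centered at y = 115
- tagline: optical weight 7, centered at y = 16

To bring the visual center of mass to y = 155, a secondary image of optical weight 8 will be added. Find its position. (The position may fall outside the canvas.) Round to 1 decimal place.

y ≈ 315.1

With the secondary image, Σw becomes 1 + 8 + 7 + 8 = 24.
Along y: (1199 + 8·y) / 24 = 155 (existing moment 1·167 + 8·115 + 7·16 = 1199) ⇒ y = (3720 − 1199) / 8 ≈ 315.12.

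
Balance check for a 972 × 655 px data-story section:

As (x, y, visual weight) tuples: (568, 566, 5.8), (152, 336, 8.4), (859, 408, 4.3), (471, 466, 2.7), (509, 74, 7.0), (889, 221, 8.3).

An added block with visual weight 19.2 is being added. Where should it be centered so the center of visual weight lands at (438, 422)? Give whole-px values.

With the added block, Σw becomes 5.8 + 8.4 + 4.3 + 2.7 + 7.0 + 8.3 + 19.2 = 55.7.
Along x: (20478.3 + 19.2·x) / 55.7 = 438 (existing moment 5.8·568 + 8.4·152 + 4.3·859 + 2.7·471 + 7.0·509 + 8.3·889 = 20478.3) ⇒ x = (24396.6 − 20478.3) / 19.2 ≈ 204.08.
Along y: (11470.1 + 19.2·y) / 55.7 = 422 (existing moment 5.8·566 + 8.4·336 + 4.3·408 + 2.7·466 + 7.0·74 + 8.3·221 = 11470.1) ⇒ y = (23505.4 − 11470.1) / 19.2 ≈ 626.84.

(204, 627)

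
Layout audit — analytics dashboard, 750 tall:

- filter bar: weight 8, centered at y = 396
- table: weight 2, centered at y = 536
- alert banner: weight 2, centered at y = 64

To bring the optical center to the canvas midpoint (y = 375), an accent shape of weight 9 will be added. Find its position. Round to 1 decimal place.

New total weight: (8 + 2 + 2) + 9 = 21.
Along y: (4368 + 9·y) / 21 = 375 (existing moment 8·396 + 2·536 + 2·64 = 4368) ⇒ y = (7875 − 4368) / 9 ≈ 389.67.

y ≈ 389.7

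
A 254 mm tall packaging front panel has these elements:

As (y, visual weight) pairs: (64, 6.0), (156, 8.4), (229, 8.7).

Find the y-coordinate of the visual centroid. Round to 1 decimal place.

Total weight = 6.0 + 8.4 + 8.7 = 23.1.
y: (6.0·64 + 8.4·156 + 8.7·229) / 23.1 = 3686.7 / 23.1 ≈ 159.60

y ≈ 159.6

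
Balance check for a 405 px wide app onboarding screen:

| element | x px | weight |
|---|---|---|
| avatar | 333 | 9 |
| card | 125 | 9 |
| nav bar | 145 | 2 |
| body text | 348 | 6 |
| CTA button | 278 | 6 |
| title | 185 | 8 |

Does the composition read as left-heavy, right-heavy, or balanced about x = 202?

Σw = 9 + 9 + 2 + 6 + 6 + 8 = 40.
Σw·x = 9·333 + 9·125 + 2·145 + 6·348 + 6·278 + 8·185 = 9648, so x̄ = 9648/40 ≈ 241.20.
241.2 vs midline 202 → right-heavy.

right-heavy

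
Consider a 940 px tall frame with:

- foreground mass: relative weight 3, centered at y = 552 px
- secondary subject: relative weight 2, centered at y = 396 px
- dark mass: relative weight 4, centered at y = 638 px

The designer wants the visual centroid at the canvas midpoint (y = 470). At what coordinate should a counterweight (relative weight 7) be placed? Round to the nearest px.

y ≈ 360

New total weight: (3 + 2 + 4) + 7 = 16.
Along y: (5000 + 7·y) / 16 = 470 (existing moment 3·552 + 2·396 + 4·638 = 5000) ⇒ y = (7520 − 5000) / 7 ≈ 360.00.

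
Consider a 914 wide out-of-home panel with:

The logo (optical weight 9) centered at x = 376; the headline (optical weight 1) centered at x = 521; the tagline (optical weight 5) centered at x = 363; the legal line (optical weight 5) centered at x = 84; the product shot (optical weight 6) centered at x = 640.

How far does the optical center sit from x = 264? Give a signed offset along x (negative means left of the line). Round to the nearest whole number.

≈ 120

Total weight = 9 + 1 + 5 + 5 + 6 = 26.
x: (9·376 + 1·521 + 5·363 + 5·84 + 6·640) / 26 = 9980 / 26 ≈ 383.85
Against x = 264, that's 383.85 − 264 = 119.85.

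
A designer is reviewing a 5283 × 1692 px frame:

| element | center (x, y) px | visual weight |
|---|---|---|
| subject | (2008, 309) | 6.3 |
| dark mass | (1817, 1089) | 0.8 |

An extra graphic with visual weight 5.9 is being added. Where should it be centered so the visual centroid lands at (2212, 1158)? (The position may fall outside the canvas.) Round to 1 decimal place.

After adding the extra graphic, total weight = 6.3 + 0.8 + 5.9 = 13.0.
x: need Σw·x = 13.0·2212 = 28756.0. Existing = 6.3·2008 + 0.8·1817 = 14104.0. Remainder 14652.0 / 5.9 ≈ 2483.39.
y: need Σw·y = 13.0·1158 = 15054.0. Existing = 6.3·309 + 0.8·1089 = 2817.9. Remainder 12236.1 / 5.9 ≈ 2073.92.

(2483.4, 2073.9)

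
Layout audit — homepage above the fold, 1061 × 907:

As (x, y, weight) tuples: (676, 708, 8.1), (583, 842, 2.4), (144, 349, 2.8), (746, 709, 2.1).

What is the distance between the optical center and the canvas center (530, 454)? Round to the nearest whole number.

Total weight = 8.1 + 2.4 + 2.8 + 2.1 = 15.4.
Σw·x = 8.1·676 + 2.4·583 + 2.8·144 + 2.1·746 = 8844.6, so x̄ = 8844.6/15.4 ≈ 574.32.
Σw·y = 8.1·708 + 2.4·842 + 2.8·349 + 2.1·709 = 10221.7, so ȳ = 10221.7/15.4 ≈ 663.75.
From (530, 454): dx = 44.32, dy = 209.75, so the distance is √(dx²+dy²) ≈ 214.38.

≈ 214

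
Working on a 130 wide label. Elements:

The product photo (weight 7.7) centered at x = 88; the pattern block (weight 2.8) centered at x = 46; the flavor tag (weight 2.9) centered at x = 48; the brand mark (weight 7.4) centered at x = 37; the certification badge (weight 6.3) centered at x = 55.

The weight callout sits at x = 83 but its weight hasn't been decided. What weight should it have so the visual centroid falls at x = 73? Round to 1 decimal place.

Known weights sum to 7.7 + 2.8 + 2.9 + 7.4 + 6.3 = 27.1; their moment is 7.7·88 + 2.8·46 + 2.9·48 + 7.4·37 + 6.3·55 = 1565.9.
For the centroid to hit 73: (1565.9 + w·83) / (27.1 + w) = 73.
Solving: w = (73·27.1 − 1565.9) / (83 − 73) = 412.4 / 10 ≈ 41.24.

w ≈ 41.2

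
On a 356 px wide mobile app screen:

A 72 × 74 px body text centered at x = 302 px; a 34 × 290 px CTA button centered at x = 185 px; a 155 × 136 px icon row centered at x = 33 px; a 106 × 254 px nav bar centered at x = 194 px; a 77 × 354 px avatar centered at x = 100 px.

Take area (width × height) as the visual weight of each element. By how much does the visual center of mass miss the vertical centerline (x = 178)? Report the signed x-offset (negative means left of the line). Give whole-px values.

Taking area as weight: body text 72·74 = 5328, CTA button 34·290 = 9860, icon row 155·136 = 21080, nav bar 106·254 = 26924, avatar 77·354 = 27258. Sum 90450.
x: (5328·302 + 9860·185 + 21080·33 + 26924·194 + 27258·100) / 90450 = 12077852 / 90450 ≈ 133.53
Against x = 178, that's 133.53 − 178 = -44.47.

≈ -44 px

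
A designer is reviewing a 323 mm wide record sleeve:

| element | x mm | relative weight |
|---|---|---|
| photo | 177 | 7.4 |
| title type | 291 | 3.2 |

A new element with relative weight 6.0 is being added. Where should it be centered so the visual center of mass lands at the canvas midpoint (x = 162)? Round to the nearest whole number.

x ≈ 75

After adding the new element, total weight = 7.4 + 3.2 + 6.0 = 16.6.
Along x: (2241.0 + 6.0·x) / 16.6 = 162 (existing moment 7.4·177 + 3.2·291 = 2241.0) ⇒ x = (2689.2 − 2241.0) / 6.0 ≈ 74.70.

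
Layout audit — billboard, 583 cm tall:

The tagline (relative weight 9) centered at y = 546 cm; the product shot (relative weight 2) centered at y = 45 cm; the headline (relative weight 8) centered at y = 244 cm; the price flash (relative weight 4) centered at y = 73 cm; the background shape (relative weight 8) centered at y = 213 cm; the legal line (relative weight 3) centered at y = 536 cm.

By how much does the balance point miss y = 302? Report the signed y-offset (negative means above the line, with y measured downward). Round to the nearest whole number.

≈ 9 cm

Σw = 9 + 2 + 8 + 4 + 8 + 3 = 34.
Σw·y = 9·546 + 2·45 + 8·244 + 4·73 + 8·213 + 3·536 = 10560, so ȳ = 10560/34 ≈ 310.59.
Offset from y = 302: 310.59 − 302 ≈ 8.59.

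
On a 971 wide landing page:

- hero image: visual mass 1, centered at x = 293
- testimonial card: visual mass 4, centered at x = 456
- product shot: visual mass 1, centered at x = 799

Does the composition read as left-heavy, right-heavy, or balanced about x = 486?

balanced

Total weight = 1 + 4 + 1 = 6.
x-moment: 1·293 + 4·456 + 1·799 = 2916; centroid 2916/6 ≈ 486.00.
The centroid 486.00 matches the midline at 486, so the layout is balanced.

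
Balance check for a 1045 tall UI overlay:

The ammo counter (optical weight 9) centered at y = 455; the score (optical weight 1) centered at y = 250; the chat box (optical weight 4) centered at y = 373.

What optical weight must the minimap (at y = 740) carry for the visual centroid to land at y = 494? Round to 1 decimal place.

w ≈ 4.4

Existing Σw = 14 (9 + 1 + 4); existing moment 9·455 + 1·250 + 4·373 = 5837.
Balance at y = 494 requires (5837 + w·740) / (14 + w) = 494.
Rearranging, w·(740 − 494) = 494·14 − 5837 = 1079, so w ≈ 1079/246 = 4.39.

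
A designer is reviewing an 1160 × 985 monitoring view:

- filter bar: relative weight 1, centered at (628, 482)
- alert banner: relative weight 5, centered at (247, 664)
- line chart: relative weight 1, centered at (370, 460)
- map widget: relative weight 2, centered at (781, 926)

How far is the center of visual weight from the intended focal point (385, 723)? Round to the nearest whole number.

≈ 57

Total weight = 1 + 5 + 1 + 2 = 9.
Σw·x = 1·628 + 5·247 + 1·370 + 2·781 = 3795, so x̄ = 3795/9 ≈ 421.67.
Σw·y = 1·482 + 5·664 + 1·460 + 2·926 = 6114, so ȳ = 6114/9 ≈ 679.33.
From (385, 723): dx = 36.67, dy = -43.67, so the distance is √(dx²+dy²) ≈ 57.02.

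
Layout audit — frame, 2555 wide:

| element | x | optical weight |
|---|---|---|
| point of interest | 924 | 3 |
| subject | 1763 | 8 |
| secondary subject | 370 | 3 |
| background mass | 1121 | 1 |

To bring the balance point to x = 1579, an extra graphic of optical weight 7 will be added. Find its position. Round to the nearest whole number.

x ≈ 2233

After adding the extra graphic, total weight = 3 + 8 + 3 + 1 + 7 = 22.
Along x: (19107 + 7·x) / 22 = 1579 (existing moment 3·924 + 8·1763 + 3·370 + 1·1121 = 19107) ⇒ x = (34738 − 19107) / 7 ≈ 2233.00.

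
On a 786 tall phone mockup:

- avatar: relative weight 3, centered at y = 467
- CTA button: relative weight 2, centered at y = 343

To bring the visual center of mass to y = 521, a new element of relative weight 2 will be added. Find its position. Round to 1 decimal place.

y ≈ 780.0

After adding the new element, total weight = 3 + 2 + 2 = 7.
Along y: (2087 + 2·y) / 7 = 521 (existing moment 3·467 + 2·343 = 2087) ⇒ y = (3647 − 2087) / 2 ≈ 780.00.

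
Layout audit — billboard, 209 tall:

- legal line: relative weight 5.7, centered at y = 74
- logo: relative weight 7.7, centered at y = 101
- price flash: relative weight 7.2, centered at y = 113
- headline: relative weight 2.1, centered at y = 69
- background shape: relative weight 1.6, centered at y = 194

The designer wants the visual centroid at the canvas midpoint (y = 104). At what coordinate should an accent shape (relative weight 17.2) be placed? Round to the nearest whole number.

y ≈ 107

With the accent shape, Σw becomes 5.7 + 7.7 + 7.2 + 2.1 + 1.6 + 17.2 = 41.5.
y: need Σw·y = 41.5·104 = 4316.0. Existing = 5.7·74 + 7.7·101 + 7.2·113 + 2.1·69 + 1.6·194 = 2468.4. Remainder 1847.6 / 17.2 ≈ 107.42.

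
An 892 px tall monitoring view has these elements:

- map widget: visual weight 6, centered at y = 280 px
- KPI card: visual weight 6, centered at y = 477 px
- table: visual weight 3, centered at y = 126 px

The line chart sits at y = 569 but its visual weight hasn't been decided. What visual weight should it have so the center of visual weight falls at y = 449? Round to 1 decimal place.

w ≈ 15.1

Known weights sum to 6 + 6 + 3 = 15; their moment is 6·280 + 6·477 + 3·126 = 4920.
Balance at y = 449 requires (4920 + w·569) / (15 + w) = 449.
So w = (449·15 − 4920)/(569 − 449) = 1815/120 ≈ 15.12.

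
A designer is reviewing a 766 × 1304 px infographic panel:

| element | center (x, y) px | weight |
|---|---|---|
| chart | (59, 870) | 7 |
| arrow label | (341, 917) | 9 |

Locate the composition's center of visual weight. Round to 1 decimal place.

(217.6, 896.4)

Weights sum to 7 + 9 = 16.
x-moment: 7·59 + 9·341 = 3482; centroid 3482/16 ≈ 217.62.
y-moment: 7·870 + 9·917 = 14343; centroid 14343/16 ≈ 896.44.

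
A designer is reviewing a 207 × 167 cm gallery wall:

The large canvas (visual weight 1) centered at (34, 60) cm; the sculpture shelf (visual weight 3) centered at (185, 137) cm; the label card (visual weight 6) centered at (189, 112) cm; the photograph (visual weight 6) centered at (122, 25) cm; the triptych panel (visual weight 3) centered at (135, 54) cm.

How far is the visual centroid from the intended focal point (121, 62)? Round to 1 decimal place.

Σw = 1 + 3 + 6 + 6 + 3 = 19.
x: (1·34 + 3·185 + 6·189 + 6·122 + 3·135) / 19 = 2860 / 19 ≈ 150.53
y: (1·60 + 3·137 + 6·112 + 6·25 + 3·54) / 19 = 1455 / 19 ≈ 76.58
Offset from (121, 62): Δx ≈ 29.53, Δy ≈ 14.58; distance = √(Δx² + Δy²) ≈ 32.93.

≈ 32.9 cm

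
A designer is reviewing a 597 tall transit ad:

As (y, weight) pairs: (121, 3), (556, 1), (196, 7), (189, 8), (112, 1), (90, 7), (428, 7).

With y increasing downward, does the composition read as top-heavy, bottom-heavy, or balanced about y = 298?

Weights sum to 3 + 1 + 7 + 8 + 1 + 7 + 7 = 34.
Σw·y = 7541; ȳ = 7541/34 ≈ 221.79.
Since 221.8 is above (smaller y than) 298, the composition reads top-heavy.

top-heavy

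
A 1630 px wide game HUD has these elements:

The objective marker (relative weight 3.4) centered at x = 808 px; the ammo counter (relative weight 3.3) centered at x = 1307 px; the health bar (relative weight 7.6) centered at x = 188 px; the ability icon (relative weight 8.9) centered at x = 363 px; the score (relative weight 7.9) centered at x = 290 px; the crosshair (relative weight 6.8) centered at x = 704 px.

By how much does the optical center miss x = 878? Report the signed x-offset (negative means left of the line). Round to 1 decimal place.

≈ -382.0 px

Total weight = 3.4 + 3.3 + 7.6 + 8.9 + 7.9 + 6.8 = 37.9.
x: moment 18798.0 / weight 37.9 ≈ 495.99
Offset from x = 878: 495.99 − 878 ≈ -382.01.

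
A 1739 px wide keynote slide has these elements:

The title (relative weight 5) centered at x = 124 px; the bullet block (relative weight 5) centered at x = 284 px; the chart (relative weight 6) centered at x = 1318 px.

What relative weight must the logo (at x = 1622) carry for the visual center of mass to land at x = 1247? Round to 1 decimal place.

Known weights sum to 5 + 5 + 6 = 16; their moment is 5·124 + 5·284 + 6·1318 = 9948.
Set Σw·x/Σw = 1247: (9948 + 1622w) = 1247·(16 + w).
Solving: w = (1247·16 − 9948) / (1622 − 1247) = 10004 / 375 ≈ 26.68.

w ≈ 26.7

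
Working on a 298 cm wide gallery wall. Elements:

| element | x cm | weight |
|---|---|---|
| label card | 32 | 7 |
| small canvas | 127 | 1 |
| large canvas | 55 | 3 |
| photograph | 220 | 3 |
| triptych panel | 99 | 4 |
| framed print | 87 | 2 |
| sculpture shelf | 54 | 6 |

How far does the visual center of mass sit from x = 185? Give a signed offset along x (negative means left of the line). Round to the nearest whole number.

≈ -105 cm

Σw = 7 + 1 + 3 + 3 + 4 + 2 + 6 = 26.
x: moment 2070 / weight 26 ≈ 79.62
Difference: 79.62 − 185 ≈ -105.38.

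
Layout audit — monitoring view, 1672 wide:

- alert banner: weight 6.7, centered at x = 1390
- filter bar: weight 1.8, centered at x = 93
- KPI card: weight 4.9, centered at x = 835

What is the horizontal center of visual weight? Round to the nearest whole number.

x ≈ 1013

Weights sum to 6.7 + 1.8 + 4.9 = 13.4.
x-moment: 6.7·1390 + 1.8·93 + 4.9·835 = 13571.9; centroid 13571.9/13.4 ≈ 1012.83.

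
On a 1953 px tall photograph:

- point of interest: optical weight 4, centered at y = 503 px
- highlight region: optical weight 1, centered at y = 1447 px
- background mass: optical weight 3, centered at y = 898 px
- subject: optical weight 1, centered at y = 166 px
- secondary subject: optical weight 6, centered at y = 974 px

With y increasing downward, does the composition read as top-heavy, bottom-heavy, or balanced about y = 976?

top-heavy

Weights sum to 4 + 1 + 3 + 1 + 6 = 15.
y: (4·503 + 1·1447 + 3·898 + 1·166 + 6·974) / 15 = 12163 / 15 ≈ 810.87
810.9 vs midline 976 → top-heavy.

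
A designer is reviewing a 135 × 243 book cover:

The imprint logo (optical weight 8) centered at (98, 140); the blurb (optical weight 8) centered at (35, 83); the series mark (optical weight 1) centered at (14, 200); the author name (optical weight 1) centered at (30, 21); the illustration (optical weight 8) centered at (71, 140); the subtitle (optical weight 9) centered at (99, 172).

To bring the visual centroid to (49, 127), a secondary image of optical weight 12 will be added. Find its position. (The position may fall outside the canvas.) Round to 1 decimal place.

New total weight: (8 + 8 + 1 + 1 + 8 + 9) + 12 = 47.
Along x: (2567 + 12·x) / 47 = 49 (existing moment 8·98 + 8·35 + 1·14 + 1·30 + 8·71 + 9·99 = 2567) ⇒ x = (2303 − 2567) / 12 ≈ -22.00.
Along y: (4673 + 12·y) / 47 = 127 (existing moment 8·140 + 8·83 + 1·200 + 1·21 + 8·140 + 9·172 = 4673) ⇒ y = (5969 − 4673) / 12 ≈ 108.00.

(-22.0, 108.0)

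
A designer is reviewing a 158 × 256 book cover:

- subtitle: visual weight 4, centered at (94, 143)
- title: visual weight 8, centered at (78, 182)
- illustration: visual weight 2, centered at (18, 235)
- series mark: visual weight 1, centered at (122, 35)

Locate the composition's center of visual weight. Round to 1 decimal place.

Weights sum to 4 + 8 + 2 + 1 = 15.
x-moment: 4·94 + 8·78 + 2·18 + 1·122 = 1158; centroid 1158/15 ≈ 77.20.
y-moment: 4·143 + 8·182 + 2·235 + 1·35 = 2533; centroid 2533/15 ≈ 168.87.

(77.2, 168.9)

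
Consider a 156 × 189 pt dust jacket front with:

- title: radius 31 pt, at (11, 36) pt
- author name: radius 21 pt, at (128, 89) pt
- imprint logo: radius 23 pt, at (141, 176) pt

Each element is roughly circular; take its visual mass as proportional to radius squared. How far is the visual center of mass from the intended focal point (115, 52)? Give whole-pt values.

Weights ∝ r²: title 31² = 961, author name 21² = 441, imprint logo 23² = 529; Σw = 1931.
x-moment: 961·11 + 441·128 + 529·141 = 141608; centroid 141608/1931 ≈ 73.33.
y-moment: 961·36 + 441·89 + 529·176 = 166949; centroid 166949/1931 ≈ 86.46.
From (115, 52): dx = -41.67, dy = 34.46, so the distance is √(dx²+dy²) ≈ 54.07.

≈ 54 pt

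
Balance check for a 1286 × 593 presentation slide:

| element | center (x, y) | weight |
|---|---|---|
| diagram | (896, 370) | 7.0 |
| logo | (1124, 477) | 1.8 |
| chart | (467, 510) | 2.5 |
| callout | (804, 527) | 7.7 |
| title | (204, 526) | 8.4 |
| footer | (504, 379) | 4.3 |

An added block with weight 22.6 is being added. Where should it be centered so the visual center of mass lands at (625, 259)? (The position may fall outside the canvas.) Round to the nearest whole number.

(637, -34)

With the added block, Σw becomes 7.0 + 1.8 + 2.5 + 7.7 + 8.4 + 4.3 + 22.6 = 54.3.
x: need Σw·x = 54.3·625 = 33937.5. Existing = 7.0·896 + 1.8·1124 + 2.5·467 + 7.7·804 + 8.4·204 + 4.3·504 = 19534.3. Remainder 14403.2 / 22.6 ≈ 637.31.
y: need Σw·y = 54.3·259 = 14063.7. Existing = 7.0·370 + 1.8·477 + 2.5·510 + 7.7·527 + 8.4·526 + 4.3·379 = 14829.6. Remainder -765.9 / 22.6 ≈ -33.89.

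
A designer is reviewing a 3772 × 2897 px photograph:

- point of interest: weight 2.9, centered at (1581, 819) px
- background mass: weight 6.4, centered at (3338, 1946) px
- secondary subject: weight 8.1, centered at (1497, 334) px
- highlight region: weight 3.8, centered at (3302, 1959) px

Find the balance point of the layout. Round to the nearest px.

Σw = 2.9 + 6.4 + 8.1 + 3.8 = 21.2.
x: (2.9·1581 + 6.4·3338 + 8.1·1497 + 3.8·3302) / 21.2 = 50621.4 / 21.2 ≈ 2387.80
y: (2.9·819 + 6.4·1946 + 8.1·334 + 3.8·1959) / 21.2 = 24979.1 / 21.2 ≈ 1178.26

(2388, 1178)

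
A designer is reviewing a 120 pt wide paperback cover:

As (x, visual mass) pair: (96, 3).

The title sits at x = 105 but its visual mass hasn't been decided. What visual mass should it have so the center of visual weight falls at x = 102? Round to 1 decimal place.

w ≈ 6.0

Known: weight 3 with moment 3·96 = 288.
For the centroid to hit 102: (288 + w·105) / (3 + w) = 102.
Solving: w = (102·3 − 288) / (105 − 102) = 18 / 3 ≈ 6.00.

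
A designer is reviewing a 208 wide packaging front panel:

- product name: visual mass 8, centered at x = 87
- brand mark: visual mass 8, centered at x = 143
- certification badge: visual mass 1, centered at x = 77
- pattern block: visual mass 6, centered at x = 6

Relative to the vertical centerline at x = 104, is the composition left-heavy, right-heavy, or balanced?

left-heavy

Σw = 8 + 8 + 1 + 6 = 23.
x: (8·87 + 8·143 + 1·77 + 6·6) / 23 = 1953 / 23 ≈ 84.91
84.9 lies left of the midline 104, so the layout is left-heavy.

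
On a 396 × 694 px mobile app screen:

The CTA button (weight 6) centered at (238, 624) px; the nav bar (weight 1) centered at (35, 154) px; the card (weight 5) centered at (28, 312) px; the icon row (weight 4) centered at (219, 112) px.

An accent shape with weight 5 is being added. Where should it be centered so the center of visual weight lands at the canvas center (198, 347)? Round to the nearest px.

After adding the accent shape, total weight = 6 + 1 + 5 + 4 + 5 = 21.
x: target moment 21×198 = 4158; current 6·238 + 1·35 + 5·28 + 4·219 = 2479; the accent shape supplies 1679, so x = 1679/5 ≈ 335.80.
y: target moment 21×347 = 7287; current 6·624 + 1·154 + 5·312 + 4·112 = 5906; the accent shape supplies 1381, so y = 1381/5 ≈ 276.20.

(336, 276)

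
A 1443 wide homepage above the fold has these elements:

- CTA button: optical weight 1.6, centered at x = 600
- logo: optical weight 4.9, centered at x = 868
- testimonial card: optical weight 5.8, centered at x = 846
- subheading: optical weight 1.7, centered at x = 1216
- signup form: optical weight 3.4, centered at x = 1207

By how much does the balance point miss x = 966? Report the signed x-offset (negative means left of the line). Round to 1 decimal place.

≈ -29.7

Total weight = 1.6 + 4.9 + 5.8 + 1.7 + 3.4 = 17.4.
Σw·x = 1.6·600 + 4.9·868 + 5.8·846 + 1.7·1216 + 3.4·1207 = 16291.0, so x̄ = 16291.0/17.4 ≈ 936.26.
Against x = 966, that's 936.26 − 966 = -29.74.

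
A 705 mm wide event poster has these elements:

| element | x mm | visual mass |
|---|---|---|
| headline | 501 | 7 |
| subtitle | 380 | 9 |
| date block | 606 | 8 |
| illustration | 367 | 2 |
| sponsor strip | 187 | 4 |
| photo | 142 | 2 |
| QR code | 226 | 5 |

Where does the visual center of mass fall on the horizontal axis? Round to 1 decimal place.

Σw = 7 + 9 + 8 + 2 + 4 + 2 + 5 = 37.
x-moment: 7·501 + 9·380 + 8·606 + 2·367 + 4·187 + 2·142 + 5·226 = 14671; centroid 14671/37 ≈ 396.51.

x ≈ 396.5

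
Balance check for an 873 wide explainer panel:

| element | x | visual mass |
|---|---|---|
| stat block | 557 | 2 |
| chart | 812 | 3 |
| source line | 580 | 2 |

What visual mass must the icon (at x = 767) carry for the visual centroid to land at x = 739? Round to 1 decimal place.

w ≈ 16.5

Fixed elements: Σw = 2 + 3 + 2 = 7, Σw·x = 2·557 + 3·812 + 2·580 = 4710.
Set Σw·x/Σw = 739: (4710 + 767w) = 739·(7 + w).
So w = (739·7 − 4710)/(767 − 739) = 463/28 ≈ 16.54.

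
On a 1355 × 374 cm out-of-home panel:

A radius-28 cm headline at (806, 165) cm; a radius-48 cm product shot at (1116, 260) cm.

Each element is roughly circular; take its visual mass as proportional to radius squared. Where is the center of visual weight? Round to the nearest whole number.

(1037, 236)

Weights ∝ r²: headline 28² = 784, product shot 48² = 2304; Σw = 3088.
x-moment: 784·806 + 2304·1116 = 3203168; centroid 3203168/3088 ≈ 1037.30.
y-moment: 784·165 + 2304·260 = 728400; centroid 728400/3088 ≈ 235.88.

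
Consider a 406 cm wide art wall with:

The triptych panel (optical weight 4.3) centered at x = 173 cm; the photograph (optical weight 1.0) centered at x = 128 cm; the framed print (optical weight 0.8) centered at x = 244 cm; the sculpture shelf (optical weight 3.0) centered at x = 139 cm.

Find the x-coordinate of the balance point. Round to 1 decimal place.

x ≈ 163.1

Σw = 4.3 + 1.0 + 0.8 + 3.0 = 9.1.
Σw·x = 4.3·173 + 1.0·128 + 0.8·244 + 3.0·139 = 1484.1, so x̄ = 1484.1/9.1 ≈ 163.09.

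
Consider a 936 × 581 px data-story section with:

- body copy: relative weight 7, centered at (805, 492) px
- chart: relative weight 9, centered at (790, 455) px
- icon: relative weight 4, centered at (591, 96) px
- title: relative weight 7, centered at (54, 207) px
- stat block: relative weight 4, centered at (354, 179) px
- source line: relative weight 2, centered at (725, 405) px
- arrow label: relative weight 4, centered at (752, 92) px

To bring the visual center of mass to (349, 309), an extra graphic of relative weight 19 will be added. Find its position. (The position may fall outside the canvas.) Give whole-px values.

(-96, 318)

After adding the extra graphic, total weight = 7 + 9 + 4 + 7 + 4 + 2 + 4 + 19 = 56.
Along x: (21361 + 19·x) / 56 = 349 (existing moment 7·805 + 9·790 + 4·591 + 7·54 + 4·354 + 2·725 + 4·752 = 21361) ⇒ x = (19544 − 21361) / 19 ≈ -95.63.
Along y: (11266 + 19·y) / 56 = 309 (existing moment 7·492 + 9·455 + 4·96 + 7·207 + 4·179 + 2·405 + 4·92 = 11266) ⇒ y = (17304 − 11266) / 19 ≈ 317.79.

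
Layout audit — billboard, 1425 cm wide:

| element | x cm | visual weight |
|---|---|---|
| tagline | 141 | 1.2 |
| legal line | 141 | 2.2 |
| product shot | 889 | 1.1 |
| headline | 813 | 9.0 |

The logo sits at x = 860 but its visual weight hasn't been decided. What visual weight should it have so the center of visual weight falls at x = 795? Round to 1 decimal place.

w ≈ 30.1

Existing Σw = 13.5 (1.2 + 2.2 + 1.1 + 9.0); existing moment 1.2·141 + 2.2·141 + 1.1·889 + 9.0·813 = 8774.3.
Balance at x = 795 requires (8774.3 + w·860) / (13.5 + w) = 795.
Solving: w = (795·13.5 − 8774.3) / (860 − 795) = 1958.2 / 65 ≈ 30.13.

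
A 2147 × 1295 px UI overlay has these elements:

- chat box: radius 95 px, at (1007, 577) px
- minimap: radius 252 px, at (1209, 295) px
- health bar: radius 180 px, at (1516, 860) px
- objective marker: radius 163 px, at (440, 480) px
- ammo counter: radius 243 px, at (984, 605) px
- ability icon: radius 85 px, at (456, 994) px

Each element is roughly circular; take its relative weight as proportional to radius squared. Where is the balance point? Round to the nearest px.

Weights ∝ r²: chat box 95² = 9025, minimap 252² = 63504, health bar 180² = 32400, objective marker 163² = 26569, ammo counter 243² = 59049, ability icon 85² = 7225; Σw = 197772.
x-moment: 9025·1007 + 63504·1209 + 32400·1516 + 26569·440 + 59049·984 + 7225·456 = 208072087; centroid 208072087/197772 ≈ 1052.08.
y-moment: 9025·577 + 63504·295 + 32400·860 + 26569·480 + 59049·605 + 7225·994 = 107464520; centroid 107464520/197772 ≈ 543.38.

(1052, 543)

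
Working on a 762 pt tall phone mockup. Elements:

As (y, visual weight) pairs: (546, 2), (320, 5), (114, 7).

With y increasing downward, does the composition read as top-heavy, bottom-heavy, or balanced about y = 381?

top-heavy

Weights sum to 2 + 5 + 7 = 14.
y: (2·546 + 5·320 + 7·114) / 14 = 3490 / 14 ≈ 249.29
249.3 vs midline 381 → top-heavy.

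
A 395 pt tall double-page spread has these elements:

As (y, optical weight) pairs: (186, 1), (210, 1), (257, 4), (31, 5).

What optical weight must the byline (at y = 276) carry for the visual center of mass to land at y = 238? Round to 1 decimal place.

Known weights sum to 1 + 1 + 4 + 5 = 11; their moment is 1·186 + 1·210 + 4·257 + 5·31 = 1579.
Set Σw·y/Σw = 238: (1579 + 276w) = 238·(11 + w).
Solving: w = (238·11 − 1579) / (276 − 238) = 1039 / 38 ≈ 27.34.

w ≈ 27.3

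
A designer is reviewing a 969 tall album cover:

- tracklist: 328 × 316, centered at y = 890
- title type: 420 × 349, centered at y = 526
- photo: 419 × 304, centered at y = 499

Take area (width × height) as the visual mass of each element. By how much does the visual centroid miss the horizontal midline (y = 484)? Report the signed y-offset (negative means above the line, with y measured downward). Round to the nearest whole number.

≈ 133

Areas: tracklist 328·316 = 103648, title type 420·349 = 146580, photo 419·304 = 127376. Total weight = 377604.
y: (103648·890 + 146580·526 + 127376·499) / 377604 = 232908424 / 377604 ≈ 616.81
Against y = 484, that's 616.81 − 484 = 132.81.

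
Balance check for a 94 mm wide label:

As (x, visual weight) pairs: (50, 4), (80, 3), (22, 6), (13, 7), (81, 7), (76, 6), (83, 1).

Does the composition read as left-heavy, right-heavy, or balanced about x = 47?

right-heavy

Weights sum to 4 + 3 + 6 + 7 + 7 + 6 + 1 = 34.
x: moment 1769 / weight 34 ≈ 52.03
Since 52.0 is right of 47, the composition reads right-heavy.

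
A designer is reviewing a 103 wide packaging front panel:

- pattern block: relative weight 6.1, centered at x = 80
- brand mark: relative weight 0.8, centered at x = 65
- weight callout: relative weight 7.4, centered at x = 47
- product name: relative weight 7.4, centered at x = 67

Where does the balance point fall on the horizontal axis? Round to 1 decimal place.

Total weight = 6.1 + 0.8 + 7.4 + 7.4 = 21.7.
x: (6.1·80 + 0.8·65 + 7.4·47 + 7.4·67) / 21.7 = 1383.6 / 21.7 ≈ 63.76

x ≈ 63.8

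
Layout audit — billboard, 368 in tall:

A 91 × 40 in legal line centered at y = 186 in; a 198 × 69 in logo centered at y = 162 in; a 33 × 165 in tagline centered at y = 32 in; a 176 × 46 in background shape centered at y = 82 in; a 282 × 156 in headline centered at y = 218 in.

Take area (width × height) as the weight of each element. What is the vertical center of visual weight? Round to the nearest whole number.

y ≈ 178

Taking area as weight: legal line 91·40 = 3640, logo 198·69 = 13662, tagline 33·165 = 5445, background shape 176·46 = 8096, headline 282·156 = 43992. Sum 74835.
Σw·y = 3640·186 + 13662·162 + 5445·32 + 8096·82 + 43992·218 = 13318652, so ȳ = 13318652/74835 ≈ 177.97.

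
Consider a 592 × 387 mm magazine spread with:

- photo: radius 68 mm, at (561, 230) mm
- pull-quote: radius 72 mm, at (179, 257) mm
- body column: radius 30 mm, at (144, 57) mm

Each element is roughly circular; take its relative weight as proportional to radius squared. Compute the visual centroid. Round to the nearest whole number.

Weights ∝ r²: photo 68² = 4624, pull-quote 72² = 5184, body column 30² = 900; Σw = 10708.
Σw·x = 4624·561 + 5184·179 + 900·144 = 3651600, so x̄ = 3651600/10708 ≈ 341.02.
Σw·y = 4624·230 + 5184·257 + 900·57 = 2447108, so ȳ = 2447108/10708 ≈ 228.53.

(341, 229)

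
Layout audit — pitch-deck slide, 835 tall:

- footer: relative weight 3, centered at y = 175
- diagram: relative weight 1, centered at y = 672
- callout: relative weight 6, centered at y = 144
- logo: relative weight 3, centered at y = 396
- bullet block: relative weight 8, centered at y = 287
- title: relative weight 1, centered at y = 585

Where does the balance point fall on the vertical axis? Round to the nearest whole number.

Weights sum to 3 + 1 + 6 + 3 + 8 + 1 = 22.
y: moment 6130 / weight 22 ≈ 278.64

y ≈ 279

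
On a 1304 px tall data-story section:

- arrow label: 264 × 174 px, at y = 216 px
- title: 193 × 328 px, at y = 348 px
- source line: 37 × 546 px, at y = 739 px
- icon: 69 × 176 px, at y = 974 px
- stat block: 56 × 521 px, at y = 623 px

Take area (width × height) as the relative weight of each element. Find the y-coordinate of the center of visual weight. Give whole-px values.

y ≈ 450

Taking area as weight: arrow label 264·174 = 45936, title 193·328 = 63304, source line 37·546 = 20202, icon 69·176 = 12144, stat block 56·521 = 29176. Sum 170762.
Σw·y = 45936·216 + 63304·348 + 20202·739 + 12144·974 + 29176·623 = 76886150, so ȳ = 76886150/170762 ≈ 450.25.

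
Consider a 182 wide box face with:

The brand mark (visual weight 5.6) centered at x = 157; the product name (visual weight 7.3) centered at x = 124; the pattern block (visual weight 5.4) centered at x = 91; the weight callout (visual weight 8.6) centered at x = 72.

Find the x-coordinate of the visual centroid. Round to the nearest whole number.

Total weight = 5.6 + 7.3 + 5.4 + 8.6 = 26.9.
x: (5.6·157 + 7.3·124 + 5.4·91 + 8.6·72) / 26.9 = 2895.0 / 26.9 ≈ 107.62

x ≈ 108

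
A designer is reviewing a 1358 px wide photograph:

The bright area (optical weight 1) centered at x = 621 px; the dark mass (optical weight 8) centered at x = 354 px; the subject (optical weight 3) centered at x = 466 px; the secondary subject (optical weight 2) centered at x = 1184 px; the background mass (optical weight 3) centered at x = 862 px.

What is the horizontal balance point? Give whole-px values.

x ≈ 577

Weights sum to 1 + 8 + 3 + 2 + 3 = 17.
x: (1·621 + 8·354 + 3·466 + 2·1184 + 3·862) / 17 = 9805 / 17 ≈ 576.76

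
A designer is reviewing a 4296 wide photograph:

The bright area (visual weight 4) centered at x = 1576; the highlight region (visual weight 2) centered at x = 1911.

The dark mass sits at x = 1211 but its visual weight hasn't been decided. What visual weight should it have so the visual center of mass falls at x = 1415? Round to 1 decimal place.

Existing Σw = 6 (4 + 2); existing moment 4·1576 + 2·1911 = 10126.
Balance at x = 1415 requires (10126 + w·1211) / (6 + w) = 1415.
Solving: w = (1415·6 − 10126) / (1211 − 1415) = -1636 / -204 ≈ 8.02.

w ≈ 8.0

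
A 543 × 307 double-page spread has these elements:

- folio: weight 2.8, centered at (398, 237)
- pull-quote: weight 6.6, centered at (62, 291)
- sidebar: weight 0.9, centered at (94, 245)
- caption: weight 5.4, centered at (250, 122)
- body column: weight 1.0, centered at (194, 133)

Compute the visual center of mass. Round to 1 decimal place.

(188.8, 215.4)

Weights sum to 2.8 + 6.6 + 0.9 + 5.4 + 1.0 = 16.7.
Σw·x = 2.8·398 + 6.6·62 + 0.9·94 + 5.4·250 + 1.0·194 = 3152.2, so x̄ = 3152.2/16.7 ≈ 188.75.
Σw·y = 2.8·237 + 6.6·291 + 0.9·245 + 5.4·122 + 1.0·133 = 3596.5, so ȳ = 3596.5/16.7 ≈ 215.36.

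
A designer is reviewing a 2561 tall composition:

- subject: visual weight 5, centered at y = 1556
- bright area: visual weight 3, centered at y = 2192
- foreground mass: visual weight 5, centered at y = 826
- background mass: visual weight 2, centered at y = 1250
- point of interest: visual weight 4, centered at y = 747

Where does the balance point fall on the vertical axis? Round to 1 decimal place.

Total weight = 5 + 3 + 5 + 2 + 4 = 19.
Σw·y = 5·1556 + 3·2192 + 5·826 + 2·1250 + 4·747 = 23974, so ȳ = 23974/19 ≈ 1261.79.

y ≈ 1261.8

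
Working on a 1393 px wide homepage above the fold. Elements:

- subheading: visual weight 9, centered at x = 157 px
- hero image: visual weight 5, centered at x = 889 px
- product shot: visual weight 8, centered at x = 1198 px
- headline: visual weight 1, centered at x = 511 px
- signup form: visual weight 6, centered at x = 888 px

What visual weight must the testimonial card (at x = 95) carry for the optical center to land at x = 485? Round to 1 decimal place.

w ≈ 18.5

Known weights sum to 9 + 5 + 8 + 1 + 6 = 29; their moment is 9·157 + 5·889 + 8·1198 + 1·511 + 6·888 = 21281.
For the centroid to hit 485: (21281 + w·95) / (29 + w) = 485.
So w = (485·29 − 21281)/(95 − 485) = -7216/-390 ≈ 18.50.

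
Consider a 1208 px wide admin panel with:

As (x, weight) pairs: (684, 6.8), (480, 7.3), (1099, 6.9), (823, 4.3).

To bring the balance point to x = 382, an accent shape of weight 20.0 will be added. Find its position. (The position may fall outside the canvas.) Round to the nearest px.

With the accent shape, Σw becomes 6.8 + 7.3 + 6.9 + 4.3 + 20.0 = 45.3.
x: target moment 45.3×382 = 17304.6; current 6.8·684 + 7.3·480 + 6.9·1099 + 4.3·823 = 19277.2; the accent shape supplies -1972.6, so x = -1972.6/20.0 ≈ -98.63.

x ≈ -99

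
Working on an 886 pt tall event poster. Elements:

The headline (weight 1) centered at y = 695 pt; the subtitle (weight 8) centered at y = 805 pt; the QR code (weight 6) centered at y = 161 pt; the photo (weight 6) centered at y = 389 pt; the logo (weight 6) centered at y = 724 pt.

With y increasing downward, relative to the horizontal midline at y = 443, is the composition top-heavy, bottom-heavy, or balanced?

Total weight = 1 + 8 + 6 + 6 + 6 = 27.
y: (1·695 + 8·805 + 6·161 + 6·389 + 6·724) / 27 = 14779 / 27 ≈ 547.37
Since 547.4 is below (larger y than) 443, the composition reads bottom-heavy.

bottom-heavy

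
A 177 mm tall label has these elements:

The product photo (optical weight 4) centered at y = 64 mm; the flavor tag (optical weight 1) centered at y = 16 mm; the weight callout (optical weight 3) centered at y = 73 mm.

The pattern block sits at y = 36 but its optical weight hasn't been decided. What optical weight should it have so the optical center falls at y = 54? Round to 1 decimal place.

Existing Σw = 8 (4 + 1 + 3); existing moment 4·64 + 1·16 + 3·73 = 491.
Balance at y = 54 requires (491 + w·36) / (8 + w) = 54.
So w = (54·8 − 491)/(36 − 54) = -59/-18 ≈ 3.28.

w ≈ 3.3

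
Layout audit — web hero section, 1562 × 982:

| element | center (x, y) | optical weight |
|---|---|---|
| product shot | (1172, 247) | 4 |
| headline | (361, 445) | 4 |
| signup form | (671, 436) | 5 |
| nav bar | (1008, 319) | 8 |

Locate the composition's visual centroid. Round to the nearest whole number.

(836, 357)

Σw = 4 + 4 + 5 + 8 = 21.
x-moment: 4·1172 + 4·361 + 5·671 + 8·1008 = 17551; centroid 17551/21 ≈ 835.76.
y-moment: 4·247 + 4·445 + 5·436 + 8·319 = 7500; centroid 7500/21 ≈ 357.14.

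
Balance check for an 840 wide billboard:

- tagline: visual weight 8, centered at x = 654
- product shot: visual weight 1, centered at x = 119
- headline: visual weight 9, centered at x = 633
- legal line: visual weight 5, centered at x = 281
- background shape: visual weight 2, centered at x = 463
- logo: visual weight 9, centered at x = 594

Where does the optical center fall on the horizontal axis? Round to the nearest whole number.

x ≈ 551

Weights sum to 8 + 1 + 9 + 5 + 2 + 9 = 34.
x: moment 18725 / weight 34 ≈ 550.74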